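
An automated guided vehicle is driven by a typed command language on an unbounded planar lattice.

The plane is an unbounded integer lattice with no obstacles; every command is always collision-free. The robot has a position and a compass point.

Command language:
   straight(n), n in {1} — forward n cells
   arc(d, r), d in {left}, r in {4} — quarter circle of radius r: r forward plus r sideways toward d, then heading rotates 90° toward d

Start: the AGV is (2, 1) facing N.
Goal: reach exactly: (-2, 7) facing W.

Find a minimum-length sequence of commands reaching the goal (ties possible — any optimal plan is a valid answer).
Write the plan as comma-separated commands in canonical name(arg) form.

straight(1), straight(1), arc(left, 4)

initial: (2, 1) facing N
[1] after straight(1): (2, 2) facing N
[2] after straight(1): (2, 3) facing N
[3] after arc(left, 4): (-2, 7) facing W
nothing shorter than 3 reaches the goal.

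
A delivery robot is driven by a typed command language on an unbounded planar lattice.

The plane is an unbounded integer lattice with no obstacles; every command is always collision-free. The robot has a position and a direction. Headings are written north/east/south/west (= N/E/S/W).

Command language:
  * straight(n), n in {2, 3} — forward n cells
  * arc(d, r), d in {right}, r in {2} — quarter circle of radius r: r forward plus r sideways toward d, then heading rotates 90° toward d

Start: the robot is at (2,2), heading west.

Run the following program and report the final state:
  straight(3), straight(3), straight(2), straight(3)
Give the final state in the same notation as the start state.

initial: at (2,2), heading west
1. straight(3) → at (-1,2), heading west
2. straight(3) → at (-4,2), heading west
3. straight(2) → at (-6,2), heading west
4. straight(3) → at (-9,2), heading west

at (-9,2), heading west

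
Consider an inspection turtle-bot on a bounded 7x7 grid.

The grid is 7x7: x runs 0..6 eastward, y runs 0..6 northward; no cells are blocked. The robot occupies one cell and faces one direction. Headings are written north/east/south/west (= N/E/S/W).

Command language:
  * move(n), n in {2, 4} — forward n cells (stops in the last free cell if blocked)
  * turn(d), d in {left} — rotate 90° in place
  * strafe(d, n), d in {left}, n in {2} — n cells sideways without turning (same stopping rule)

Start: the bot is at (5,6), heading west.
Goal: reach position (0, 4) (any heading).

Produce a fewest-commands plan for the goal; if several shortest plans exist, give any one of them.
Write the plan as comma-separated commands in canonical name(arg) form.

strafe(left, 2), move(2), move(4)

begin: at (5,6), heading west
step 1 (strafe(left, 2)): at (5,4), heading west
step 2 (move(2)): at (3,4), heading west
step 3 (move(4)): at (0,4), heading west
nothing shorter than 3 reaches the goal.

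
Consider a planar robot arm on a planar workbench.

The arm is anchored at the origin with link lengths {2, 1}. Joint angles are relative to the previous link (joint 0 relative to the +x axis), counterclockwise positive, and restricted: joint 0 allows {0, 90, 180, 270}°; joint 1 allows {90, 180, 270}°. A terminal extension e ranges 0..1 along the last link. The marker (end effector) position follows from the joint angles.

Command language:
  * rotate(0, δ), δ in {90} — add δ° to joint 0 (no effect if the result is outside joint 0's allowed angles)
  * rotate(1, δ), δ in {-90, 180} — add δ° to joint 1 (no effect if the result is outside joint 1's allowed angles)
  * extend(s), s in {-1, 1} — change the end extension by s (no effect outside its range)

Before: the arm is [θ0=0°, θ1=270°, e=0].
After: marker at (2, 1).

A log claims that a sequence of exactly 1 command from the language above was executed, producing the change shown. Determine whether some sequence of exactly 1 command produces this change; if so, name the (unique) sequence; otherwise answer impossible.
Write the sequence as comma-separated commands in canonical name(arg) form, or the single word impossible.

rotate(1, 180)

from: [θ0=0°, θ1=270°, e=0]
[1] after rotate(1, 180): [θ0=0°, θ1=90°, e=0]
uniquely the one of 5 1-step routes that fits.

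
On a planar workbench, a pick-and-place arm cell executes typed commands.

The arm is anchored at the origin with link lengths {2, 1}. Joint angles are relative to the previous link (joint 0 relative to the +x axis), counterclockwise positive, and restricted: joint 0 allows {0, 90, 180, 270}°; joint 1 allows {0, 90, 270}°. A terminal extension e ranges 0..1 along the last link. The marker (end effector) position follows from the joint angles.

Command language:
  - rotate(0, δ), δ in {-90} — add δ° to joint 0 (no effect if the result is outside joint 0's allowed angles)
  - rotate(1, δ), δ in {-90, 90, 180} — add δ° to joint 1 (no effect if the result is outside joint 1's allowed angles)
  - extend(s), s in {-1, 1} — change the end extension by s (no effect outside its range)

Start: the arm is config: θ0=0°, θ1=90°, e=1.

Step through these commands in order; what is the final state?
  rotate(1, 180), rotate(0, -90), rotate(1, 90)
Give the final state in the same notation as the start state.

begin: config: θ0=0°, θ1=90°, e=1
1. rotate(1, 180) → config: θ0=0°, θ1=270°, e=1
2. rotate(0, -90) → config: θ0=270°, θ1=270°, e=1
3. rotate(1, 90) → config: θ0=270°, θ1=0°, e=1

config: θ0=270°, θ1=0°, e=1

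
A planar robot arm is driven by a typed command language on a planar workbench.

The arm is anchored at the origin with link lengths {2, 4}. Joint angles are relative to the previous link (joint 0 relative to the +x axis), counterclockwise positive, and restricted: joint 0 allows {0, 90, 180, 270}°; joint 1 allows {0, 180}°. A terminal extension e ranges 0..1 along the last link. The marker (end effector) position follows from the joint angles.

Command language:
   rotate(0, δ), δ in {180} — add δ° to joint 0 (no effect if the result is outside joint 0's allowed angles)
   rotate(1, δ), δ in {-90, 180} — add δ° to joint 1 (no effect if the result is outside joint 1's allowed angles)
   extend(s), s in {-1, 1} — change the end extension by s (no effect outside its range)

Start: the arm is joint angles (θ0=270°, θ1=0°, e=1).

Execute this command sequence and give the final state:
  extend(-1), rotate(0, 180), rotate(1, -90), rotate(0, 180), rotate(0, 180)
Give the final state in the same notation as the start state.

from: joint angles (θ0=270°, θ1=0°, e=1)
[1] after extend(-1): joint angles (θ0=270°, θ1=0°, e=0)
[2] after rotate(0, 180): joint angles (θ0=90°, θ1=0°, e=0)
[3] after rotate(1, -90): joint angles (θ0=90°, θ1=0°, e=0)
[4] after rotate(0, 180): joint angles (θ0=270°, θ1=0°, e=0)
[5] after rotate(0, 180): joint angles (θ0=90°, θ1=0°, e=0)

joint angles (θ0=90°, θ1=0°, e=0)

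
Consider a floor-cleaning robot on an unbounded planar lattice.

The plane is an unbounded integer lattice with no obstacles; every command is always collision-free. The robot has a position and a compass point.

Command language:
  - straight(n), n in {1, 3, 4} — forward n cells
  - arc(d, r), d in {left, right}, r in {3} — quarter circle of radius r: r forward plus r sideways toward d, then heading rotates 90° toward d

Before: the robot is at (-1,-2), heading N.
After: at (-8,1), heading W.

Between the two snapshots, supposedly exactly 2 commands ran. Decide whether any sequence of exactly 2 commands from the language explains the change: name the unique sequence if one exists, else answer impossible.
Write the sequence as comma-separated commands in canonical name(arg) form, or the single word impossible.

key: position moved to (-8,1) AND the heading swung to W — translation plus rotation needed
from: at (-1,-2), heading N
t=1 arc(left, 3) ⇒ at (-4,1), heading W
t=2 straight(4) ⇒ at (-8,1), heading W
uniquely the one of 25 2-step routes that fits.

arc(left, 3), straight(4)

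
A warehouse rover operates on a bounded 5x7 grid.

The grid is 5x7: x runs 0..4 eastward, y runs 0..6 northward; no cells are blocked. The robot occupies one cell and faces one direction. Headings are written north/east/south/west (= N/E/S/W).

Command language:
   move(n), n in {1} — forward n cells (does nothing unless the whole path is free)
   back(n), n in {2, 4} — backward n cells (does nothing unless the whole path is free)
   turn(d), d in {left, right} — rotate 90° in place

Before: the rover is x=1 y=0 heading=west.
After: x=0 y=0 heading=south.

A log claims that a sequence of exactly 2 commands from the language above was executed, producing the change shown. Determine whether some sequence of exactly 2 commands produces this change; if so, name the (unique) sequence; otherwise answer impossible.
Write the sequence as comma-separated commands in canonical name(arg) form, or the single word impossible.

key: running turn(left) before move(1) would end elsewhere — order is forced
t0: x=1 y=0 heading=west
t=1 move(1) ⇒ x=0 y=0 heading=west
t=2 turn(left) ⇒ x=0 y=0 heading=south
uniquely the one of 25 2-step routes that fits.

move(1), turn(left)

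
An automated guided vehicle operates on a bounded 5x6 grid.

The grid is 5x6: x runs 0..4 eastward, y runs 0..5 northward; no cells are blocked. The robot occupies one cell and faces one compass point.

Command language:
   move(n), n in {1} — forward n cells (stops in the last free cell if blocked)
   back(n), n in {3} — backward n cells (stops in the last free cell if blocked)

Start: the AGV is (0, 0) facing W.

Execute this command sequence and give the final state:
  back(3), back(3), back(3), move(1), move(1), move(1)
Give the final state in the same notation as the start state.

(1, 0) facing W

begin: (0, 0) facing W
[1] after back(3): (3, 0) facing W
[2] after back(3): (4, 0) facing W
[3] after back(3): (4, 0) facing W
[4] after move(1): (3, 0) facing W
[5] after move(1): (2, 0) facing W
[6] after move(1): (1, 0) facing W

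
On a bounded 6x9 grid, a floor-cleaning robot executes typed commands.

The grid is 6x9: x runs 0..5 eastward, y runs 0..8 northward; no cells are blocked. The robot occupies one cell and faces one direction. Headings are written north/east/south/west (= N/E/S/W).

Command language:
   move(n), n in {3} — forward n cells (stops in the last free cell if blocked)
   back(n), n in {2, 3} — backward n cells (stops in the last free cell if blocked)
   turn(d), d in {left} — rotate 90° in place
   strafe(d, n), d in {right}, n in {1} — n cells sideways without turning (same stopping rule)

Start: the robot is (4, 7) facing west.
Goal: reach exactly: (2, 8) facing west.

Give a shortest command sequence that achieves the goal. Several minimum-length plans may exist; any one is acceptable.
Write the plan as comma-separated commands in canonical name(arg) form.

back(2), move(3), strafe(right, 1)

t0: (4, 7) facing west
t=1 back(2) ⇒ (5, 7) facing west
t=2 move(3) ⇒ (2, 7) facing west
t=3 strafe(right, 1) ⇒ (2, 8) facing west
minimal: 3 command(s), checked below 3.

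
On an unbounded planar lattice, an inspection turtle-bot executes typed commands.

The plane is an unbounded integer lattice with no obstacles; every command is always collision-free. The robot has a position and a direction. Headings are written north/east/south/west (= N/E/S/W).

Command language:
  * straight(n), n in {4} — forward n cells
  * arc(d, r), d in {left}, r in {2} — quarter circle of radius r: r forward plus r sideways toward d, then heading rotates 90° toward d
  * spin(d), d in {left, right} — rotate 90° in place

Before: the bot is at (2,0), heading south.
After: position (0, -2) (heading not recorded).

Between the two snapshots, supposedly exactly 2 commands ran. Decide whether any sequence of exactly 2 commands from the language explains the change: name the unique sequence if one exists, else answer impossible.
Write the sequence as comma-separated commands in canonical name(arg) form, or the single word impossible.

key: order matters: swapping spin(right) and arc(left, 2) lands elsewhere
start: at (2,0), heading south
[1] after spin(right): at (2,0), heading west
[2] after arc(left, 2): at (0,-2), heading south
all 16 alternatives checked — unique.

spin(right), arc(left, 2)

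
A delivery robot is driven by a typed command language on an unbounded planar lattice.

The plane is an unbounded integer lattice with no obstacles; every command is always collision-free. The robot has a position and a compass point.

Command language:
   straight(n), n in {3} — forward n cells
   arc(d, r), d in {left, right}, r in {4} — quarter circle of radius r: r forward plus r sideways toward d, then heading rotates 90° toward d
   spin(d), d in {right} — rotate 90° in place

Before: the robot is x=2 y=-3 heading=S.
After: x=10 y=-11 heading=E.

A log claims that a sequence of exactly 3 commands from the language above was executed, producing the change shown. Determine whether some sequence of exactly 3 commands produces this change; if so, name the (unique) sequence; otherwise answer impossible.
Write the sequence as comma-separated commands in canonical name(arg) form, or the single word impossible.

arc(left, 4), spin(right), arc(left, 4)

key: position moved to (10,-11) AND the heading swung to E — translation plus rotation needed
t0: x=2 y=-3 heading=S
t=1 arc(left, 4) ⇒ x=6 y=-7 heading=E
t=2 spin(right) ⇒ x=6 y=-7 heading=S
t=3 arc(left, 4) ⇒ x=10 y=-11 heading=E
no rival 3-sequence matches.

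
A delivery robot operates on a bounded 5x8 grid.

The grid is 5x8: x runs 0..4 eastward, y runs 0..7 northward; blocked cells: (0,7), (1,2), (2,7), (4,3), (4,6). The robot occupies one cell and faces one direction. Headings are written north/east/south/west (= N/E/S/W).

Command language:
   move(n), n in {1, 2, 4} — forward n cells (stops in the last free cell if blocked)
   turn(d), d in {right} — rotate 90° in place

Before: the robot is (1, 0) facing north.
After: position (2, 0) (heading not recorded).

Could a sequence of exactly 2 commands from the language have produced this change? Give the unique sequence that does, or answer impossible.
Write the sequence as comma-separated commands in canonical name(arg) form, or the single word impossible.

key: running move(1) before turn(right) would end elsewhere — order is forced
initial: (1, 0) facing north
1. turn(right) → (1, 0) facing east
2. move(1) → (2, 0) facing east
no other 2-command option fits: unique.

turn(right), move(1)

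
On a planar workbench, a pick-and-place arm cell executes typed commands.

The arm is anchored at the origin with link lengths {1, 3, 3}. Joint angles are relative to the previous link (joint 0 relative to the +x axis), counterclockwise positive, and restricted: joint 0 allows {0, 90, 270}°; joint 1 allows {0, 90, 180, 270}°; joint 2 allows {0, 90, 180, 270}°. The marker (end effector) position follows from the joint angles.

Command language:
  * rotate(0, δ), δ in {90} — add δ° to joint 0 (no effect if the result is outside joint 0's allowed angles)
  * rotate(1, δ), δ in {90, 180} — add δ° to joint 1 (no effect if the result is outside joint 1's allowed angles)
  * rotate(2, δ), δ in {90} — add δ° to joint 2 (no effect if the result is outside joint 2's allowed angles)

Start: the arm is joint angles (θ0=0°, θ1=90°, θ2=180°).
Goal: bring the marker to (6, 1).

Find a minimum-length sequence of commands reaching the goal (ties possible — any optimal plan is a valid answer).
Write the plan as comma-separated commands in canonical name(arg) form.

rotate(0, 90), rotate(2, 90), rotate(2, 90), rotate(1, 180)

start: joint angles (θ0=0°, θ1=90°, θ2=180°)
t=1 rotate(0, 90) ⇒ joint angles (θ0=90°, θ1=90°, θ2=180°)
t=2 rotate(2, 90) ⇒ joint angles (θ0=90°, θ1=90°, θ2=270°)
t=3 rotate(2, 90) ⇒ joint angles (θ0=90°, θ1=90°, θ2=0°)
t=4 rotate(1, 180) ⇒ joint angles (θ0=90°, θ1=270°, θ2=0°)
shorter routes all fall short; 4 is best.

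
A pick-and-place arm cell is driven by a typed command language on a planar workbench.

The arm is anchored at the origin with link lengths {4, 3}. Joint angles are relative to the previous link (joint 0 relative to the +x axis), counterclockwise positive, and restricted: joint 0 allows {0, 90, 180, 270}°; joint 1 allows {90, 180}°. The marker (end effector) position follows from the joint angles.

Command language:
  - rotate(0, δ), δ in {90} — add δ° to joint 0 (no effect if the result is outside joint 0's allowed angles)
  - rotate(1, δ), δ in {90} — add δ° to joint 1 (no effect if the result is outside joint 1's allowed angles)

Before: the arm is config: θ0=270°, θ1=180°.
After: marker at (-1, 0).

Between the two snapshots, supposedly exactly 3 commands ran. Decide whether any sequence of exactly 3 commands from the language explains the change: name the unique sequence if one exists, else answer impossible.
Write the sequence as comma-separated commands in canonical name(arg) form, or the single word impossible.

t0: config: θ0=270°, θ1=180°
step 1 (rotate(0, 90)): config: θ0=0°, θ1=180°
step 2 (rotate(0, 90)): config: θ0=90°, θ1=180°
step 3 (rotate(0, 90)): config: θ0=180°, θ1=180°
no other 3-command option fits: unique.

rotate(0, 90), rotate(0, 90), rotate(0, 90)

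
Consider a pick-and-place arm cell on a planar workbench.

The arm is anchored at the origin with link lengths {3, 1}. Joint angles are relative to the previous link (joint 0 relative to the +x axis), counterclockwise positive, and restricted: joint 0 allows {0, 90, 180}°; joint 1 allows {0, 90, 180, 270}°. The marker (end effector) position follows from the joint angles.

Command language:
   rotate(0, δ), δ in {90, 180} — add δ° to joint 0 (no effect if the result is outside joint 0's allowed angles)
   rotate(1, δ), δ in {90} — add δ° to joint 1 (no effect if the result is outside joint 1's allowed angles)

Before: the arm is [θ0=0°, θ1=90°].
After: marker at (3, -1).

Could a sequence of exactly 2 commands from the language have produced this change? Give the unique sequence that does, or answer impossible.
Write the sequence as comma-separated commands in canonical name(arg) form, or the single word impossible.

rotate(1, 90), rotate(1, 90)

t0: [θ0=0°, θ1=90°]
step 1 (rotate(1, 90)): [θ0=0°, θ1=180°]
step 2 (rotate(1, 90)): [θ0=0°, θ1=270°]
uniquely the one of 9 2-step routes that fits.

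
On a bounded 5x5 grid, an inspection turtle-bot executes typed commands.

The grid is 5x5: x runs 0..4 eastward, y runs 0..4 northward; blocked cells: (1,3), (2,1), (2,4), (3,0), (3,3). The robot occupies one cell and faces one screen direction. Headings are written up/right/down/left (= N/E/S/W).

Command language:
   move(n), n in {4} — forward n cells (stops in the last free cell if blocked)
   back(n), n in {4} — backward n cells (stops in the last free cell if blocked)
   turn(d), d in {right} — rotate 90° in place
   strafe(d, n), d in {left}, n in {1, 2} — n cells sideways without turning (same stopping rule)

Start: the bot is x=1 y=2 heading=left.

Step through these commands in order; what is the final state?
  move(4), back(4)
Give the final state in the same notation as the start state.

x=4 y=2 heading=left

from: x=1 y=2 heading=left
[1] after move(4): x=0 y=2 heading=left
[2] after back(4): x=4 y=2 heading=left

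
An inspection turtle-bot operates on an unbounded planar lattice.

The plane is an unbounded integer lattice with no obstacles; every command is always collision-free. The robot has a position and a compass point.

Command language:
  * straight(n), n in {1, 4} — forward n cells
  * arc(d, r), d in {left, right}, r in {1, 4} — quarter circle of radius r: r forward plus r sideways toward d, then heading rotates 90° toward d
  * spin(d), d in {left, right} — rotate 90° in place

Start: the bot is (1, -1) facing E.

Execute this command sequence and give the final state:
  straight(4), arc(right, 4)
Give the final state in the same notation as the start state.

(9, -5) facing S

from: (1, -1) facing E
1. straight(4) → (5, -1) facing E
2. arc(right, 4) → (9, -5) facing S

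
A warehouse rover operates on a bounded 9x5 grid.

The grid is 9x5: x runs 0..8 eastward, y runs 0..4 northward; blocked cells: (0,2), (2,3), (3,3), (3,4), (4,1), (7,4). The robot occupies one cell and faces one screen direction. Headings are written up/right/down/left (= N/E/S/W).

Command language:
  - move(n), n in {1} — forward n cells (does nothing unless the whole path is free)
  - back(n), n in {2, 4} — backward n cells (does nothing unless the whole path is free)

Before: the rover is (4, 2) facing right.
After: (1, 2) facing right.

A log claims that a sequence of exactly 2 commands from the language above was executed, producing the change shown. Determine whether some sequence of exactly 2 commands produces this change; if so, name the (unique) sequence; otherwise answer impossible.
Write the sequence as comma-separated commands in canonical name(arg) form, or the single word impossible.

key: order matters: swapping move(1) and back(4) lands elsewhere
begin: (4, 2) facing right
step 1 (move(1)): (5, 2) facing right
step 2 (back(4)): (1, 2) facing right
no other 2-command option fits: unique.

move(1), back(4)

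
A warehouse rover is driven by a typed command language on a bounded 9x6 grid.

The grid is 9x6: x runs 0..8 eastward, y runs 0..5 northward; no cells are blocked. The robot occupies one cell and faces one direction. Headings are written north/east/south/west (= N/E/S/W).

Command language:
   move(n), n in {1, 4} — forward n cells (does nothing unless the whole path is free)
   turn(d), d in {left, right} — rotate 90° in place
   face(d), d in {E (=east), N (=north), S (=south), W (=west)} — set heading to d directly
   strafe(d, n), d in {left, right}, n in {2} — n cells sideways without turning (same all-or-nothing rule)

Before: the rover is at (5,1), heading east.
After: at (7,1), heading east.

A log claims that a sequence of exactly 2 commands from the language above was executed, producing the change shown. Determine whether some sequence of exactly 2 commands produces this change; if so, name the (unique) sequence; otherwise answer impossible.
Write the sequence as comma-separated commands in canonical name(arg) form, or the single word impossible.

key: still facing E at the end — nothing in the sequence rotates
initial: at (5,1), heading east
1. move(1) → at (6,1), heading east
2. move(1) → at (7,1), heading east
no rival 2-sequence matches.

move(1), move(1)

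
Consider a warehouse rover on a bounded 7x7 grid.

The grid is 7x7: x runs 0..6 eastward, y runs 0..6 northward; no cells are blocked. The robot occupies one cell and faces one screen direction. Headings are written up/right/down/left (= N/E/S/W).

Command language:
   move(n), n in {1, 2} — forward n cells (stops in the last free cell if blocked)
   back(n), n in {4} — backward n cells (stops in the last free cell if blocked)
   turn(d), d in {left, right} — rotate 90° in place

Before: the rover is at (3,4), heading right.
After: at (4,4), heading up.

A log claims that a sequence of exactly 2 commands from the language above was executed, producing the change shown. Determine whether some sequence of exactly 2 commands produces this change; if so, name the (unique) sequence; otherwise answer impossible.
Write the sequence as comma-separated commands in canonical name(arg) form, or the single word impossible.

key: order matters: swapping move(1) and turn(left) lands elsewhere
begin: at (3,4), heading right
1. move(1) → at (4,4), heading right
2. turn(left) → at (4,4), heading up
no rival 2-sequence matches.

move(1), turn(left)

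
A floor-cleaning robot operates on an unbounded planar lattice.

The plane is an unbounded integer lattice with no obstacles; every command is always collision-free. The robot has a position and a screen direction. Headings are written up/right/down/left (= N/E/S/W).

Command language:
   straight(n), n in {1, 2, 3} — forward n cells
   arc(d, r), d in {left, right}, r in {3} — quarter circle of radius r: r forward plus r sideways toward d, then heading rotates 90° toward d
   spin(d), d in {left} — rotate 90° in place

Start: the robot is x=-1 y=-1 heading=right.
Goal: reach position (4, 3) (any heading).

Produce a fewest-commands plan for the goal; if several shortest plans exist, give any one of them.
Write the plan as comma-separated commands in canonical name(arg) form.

start: x=-1 y=-1 heading=right
t=1 straight(2) ⇒ x=1 y=-1 heading=right
t=2 arc(left, 3) ⇒ x=4 y=2 heading=up
t=3 straight(1) ⇒ x=4 y=3 heading=up
minimal: 3 command(s), checked below 3.

straight(2), arc(left, 3), straight(1)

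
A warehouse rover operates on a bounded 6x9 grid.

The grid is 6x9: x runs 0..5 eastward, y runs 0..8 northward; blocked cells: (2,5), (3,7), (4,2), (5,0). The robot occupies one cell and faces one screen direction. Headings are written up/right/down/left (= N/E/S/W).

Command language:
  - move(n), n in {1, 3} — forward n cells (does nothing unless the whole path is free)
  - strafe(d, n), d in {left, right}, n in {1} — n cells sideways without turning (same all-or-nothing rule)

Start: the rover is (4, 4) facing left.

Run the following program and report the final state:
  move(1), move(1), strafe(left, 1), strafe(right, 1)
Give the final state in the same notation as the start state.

(2, 4) facing left

t0: (4, 4) facing left
t=1 move(1) ⇒ (3, 4) facing left
t=2 move(1) ⇒ (2, 4) facing left
t=3 strafe(left, 1) ⇒ (2, 3) facing left
t=4 strafe(right, 1) ⇒ (2, 4) facing left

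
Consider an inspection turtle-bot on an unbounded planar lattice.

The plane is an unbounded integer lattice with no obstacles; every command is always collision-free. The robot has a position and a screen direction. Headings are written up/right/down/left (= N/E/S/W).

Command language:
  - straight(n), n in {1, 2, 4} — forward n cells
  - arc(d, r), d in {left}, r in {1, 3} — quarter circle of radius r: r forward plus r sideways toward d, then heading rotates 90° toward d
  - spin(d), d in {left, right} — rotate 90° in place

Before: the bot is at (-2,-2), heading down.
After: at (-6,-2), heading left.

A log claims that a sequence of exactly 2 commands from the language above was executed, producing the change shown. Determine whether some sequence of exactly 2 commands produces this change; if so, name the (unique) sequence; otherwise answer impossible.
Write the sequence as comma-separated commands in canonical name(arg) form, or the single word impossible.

key: cell and facing (now W) both changed — the 2 commands mix motion and turning
t0: at (-2,-2), heading down
t=1 spin(right) ⇒ at (-2,-2), heading left
t=2 straight(4) ⇒ at (-6,-2), heading left
all 49 alternatives checked — unique.

spin(right), straight(4)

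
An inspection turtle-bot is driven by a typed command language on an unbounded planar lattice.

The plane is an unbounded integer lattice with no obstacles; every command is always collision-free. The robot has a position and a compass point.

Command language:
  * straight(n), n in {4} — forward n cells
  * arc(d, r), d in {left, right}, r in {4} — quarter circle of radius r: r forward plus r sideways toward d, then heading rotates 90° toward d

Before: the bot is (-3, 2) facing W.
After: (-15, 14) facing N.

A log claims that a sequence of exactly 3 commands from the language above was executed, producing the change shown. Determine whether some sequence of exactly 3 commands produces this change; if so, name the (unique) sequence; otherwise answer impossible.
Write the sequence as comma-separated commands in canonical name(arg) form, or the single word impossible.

key: cell and facing (now N) both changed — the 3 commands mix motion and turning
start: (-3, 2) facing W
t=1 arc(right, 4) ⇒ (-7, 6) facing N
t=2 arc(left, 4) ⇒ (-11, 10) facing W
t=3 arc(right, 4) ⇒ (-15, 14) facing N
no rival 3-sequence matches.

arc(right, 4), arc(left, 4), arc(right, 4)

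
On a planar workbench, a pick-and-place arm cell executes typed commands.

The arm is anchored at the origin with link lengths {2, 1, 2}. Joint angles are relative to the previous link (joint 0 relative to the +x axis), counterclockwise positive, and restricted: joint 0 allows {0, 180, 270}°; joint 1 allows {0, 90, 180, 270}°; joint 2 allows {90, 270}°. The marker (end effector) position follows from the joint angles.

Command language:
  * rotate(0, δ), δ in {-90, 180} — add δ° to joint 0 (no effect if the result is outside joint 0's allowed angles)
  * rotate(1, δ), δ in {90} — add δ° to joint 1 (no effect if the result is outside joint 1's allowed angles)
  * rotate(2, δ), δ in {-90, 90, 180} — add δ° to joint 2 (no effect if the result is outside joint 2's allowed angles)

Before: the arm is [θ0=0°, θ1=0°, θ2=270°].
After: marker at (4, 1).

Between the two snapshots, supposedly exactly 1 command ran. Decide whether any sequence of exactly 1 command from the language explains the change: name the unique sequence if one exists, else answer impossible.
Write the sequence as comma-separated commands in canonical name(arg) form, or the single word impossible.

start: [θ0=0°, θ1=0°, θ2=270°]
[1] after rotate(1, 90): [θ0=0°, θ1=90°, θ2=270°]
no other 1-command option fits: unique.

rotate(1, 90)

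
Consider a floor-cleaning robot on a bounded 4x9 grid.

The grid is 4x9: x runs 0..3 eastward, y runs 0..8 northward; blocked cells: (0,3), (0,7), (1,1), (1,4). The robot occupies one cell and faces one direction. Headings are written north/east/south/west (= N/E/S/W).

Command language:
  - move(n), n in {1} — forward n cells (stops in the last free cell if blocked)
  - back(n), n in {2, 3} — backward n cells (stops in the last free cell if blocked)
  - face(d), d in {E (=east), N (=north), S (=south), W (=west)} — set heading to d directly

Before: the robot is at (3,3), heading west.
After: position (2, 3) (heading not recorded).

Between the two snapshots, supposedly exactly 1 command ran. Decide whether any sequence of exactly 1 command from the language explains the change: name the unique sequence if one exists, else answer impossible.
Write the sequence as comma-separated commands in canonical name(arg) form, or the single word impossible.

initial: at (3,3), heading west
t=1 move(1) ⇒ at (2,3), heading west
no other 1-command option fits: unique.

move(1)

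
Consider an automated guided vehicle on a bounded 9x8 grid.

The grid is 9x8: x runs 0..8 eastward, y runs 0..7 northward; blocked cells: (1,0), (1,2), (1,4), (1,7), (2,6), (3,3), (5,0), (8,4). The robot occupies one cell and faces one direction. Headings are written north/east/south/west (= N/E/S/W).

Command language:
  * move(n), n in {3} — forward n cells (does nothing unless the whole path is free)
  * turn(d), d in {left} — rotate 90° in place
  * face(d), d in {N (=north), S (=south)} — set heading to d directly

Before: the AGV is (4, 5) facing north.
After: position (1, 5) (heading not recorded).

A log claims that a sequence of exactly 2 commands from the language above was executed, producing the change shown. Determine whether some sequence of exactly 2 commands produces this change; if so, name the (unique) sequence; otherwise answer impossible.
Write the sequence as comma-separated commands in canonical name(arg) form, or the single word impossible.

turn(left), move(3)

key: running move(3) before turn(left) would end elsewhere — order is forced
t0: (4, 5) facing north
[1] after turn(left): (4, 5) facing west
[2] after move(3): (1, 5) facing west
no other 2-command option fits: unique.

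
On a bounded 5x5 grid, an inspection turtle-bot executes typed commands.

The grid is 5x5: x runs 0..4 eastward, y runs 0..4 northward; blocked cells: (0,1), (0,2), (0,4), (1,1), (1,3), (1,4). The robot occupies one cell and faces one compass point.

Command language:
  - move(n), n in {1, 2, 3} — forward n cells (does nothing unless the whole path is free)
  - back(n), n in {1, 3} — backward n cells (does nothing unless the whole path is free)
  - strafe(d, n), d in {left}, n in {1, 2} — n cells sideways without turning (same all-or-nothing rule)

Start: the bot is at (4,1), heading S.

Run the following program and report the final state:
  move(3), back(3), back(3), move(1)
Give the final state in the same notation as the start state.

at (4,3), heading S

t0: at (4,1), heading S
[1] after move(3): at (4,1), heading S
[2] after back(3): at (4,4), heading S
[3] after back(3): at (4,4), heading S
[4] after move(1): at (4,3), heading S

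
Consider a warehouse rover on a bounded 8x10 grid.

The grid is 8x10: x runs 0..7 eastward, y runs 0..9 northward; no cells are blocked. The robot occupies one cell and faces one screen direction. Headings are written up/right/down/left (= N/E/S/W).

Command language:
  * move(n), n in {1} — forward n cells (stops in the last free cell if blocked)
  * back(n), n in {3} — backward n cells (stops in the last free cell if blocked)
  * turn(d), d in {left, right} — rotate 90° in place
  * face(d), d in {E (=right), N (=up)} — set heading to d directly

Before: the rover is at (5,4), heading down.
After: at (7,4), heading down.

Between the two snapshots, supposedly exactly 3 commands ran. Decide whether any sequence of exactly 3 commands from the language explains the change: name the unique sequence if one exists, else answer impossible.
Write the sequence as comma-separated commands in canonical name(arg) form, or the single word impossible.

turn(right), back(3), turn(left)

key: running turn(left) before turn(right) would end elsewhere — order is forced
start: at (5,4), heading down
[1] after turn(right): at (5,4), heading left
[2] after back(3): at (7,4), heading left
[3] after turn(left): at (7,4), heading down
no rival 3-sequence matches.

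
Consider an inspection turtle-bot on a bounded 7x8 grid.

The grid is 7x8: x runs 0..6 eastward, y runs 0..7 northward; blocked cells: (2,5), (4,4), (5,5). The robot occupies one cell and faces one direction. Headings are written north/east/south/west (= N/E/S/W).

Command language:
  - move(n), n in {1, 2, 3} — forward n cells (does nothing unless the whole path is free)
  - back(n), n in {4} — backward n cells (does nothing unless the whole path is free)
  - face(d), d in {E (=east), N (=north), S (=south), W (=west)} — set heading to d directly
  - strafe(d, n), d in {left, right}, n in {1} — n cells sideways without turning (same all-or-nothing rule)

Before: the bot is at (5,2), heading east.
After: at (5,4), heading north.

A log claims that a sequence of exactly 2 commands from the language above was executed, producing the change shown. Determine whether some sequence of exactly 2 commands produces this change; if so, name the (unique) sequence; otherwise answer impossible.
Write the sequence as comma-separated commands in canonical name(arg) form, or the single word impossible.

key: cell and facing (now N) both changed — the 2 commands mix motion and turning
from: at (5,2), heading east
1. face(N) → at (5,2), heading north
2. move(2) → at (5,4), heading north
no rival 2-sequence matches.

face(N), move(2)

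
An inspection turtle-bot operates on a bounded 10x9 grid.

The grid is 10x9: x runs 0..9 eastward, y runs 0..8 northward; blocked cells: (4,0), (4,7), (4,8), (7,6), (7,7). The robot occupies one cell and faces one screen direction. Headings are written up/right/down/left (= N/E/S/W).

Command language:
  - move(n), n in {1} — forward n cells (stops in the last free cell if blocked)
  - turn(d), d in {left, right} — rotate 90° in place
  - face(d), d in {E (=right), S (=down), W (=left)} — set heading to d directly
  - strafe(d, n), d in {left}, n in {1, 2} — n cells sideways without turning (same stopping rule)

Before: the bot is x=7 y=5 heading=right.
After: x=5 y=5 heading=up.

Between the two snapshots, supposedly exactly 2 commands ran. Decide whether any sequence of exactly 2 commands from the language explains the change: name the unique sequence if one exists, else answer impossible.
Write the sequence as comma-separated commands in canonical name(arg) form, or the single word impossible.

key: running strafe(left, 2) before turn(left) would end elsewhere — order is forced
t0: x=7 y=5 heading=right
[1] after turn(left): x=7 y=5 heading=up
[2] after strafe(left, 2): x=5 y=5 heading=up
uniquely the one of 64 2-step routes that fits.

turn(left), strafe(left, 2)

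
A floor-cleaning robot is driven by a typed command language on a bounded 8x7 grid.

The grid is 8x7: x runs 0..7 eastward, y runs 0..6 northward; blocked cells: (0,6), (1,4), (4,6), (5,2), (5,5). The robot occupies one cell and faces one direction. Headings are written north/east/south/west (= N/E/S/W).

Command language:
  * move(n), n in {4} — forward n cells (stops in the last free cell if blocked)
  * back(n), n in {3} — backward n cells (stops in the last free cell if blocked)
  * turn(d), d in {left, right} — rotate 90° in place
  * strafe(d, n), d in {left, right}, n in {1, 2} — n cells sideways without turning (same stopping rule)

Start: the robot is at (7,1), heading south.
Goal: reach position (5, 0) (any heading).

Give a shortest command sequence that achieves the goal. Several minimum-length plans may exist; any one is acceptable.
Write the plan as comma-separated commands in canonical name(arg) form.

initial: at (7,1), heading south
t=1 strafe(right, 2) ⇒ at (5,1), heading south
t=2 move(4) ⇒ at (5,0), heading south
nothing shorter than 2 reaches the goal.

strafe(right, 2), move(4)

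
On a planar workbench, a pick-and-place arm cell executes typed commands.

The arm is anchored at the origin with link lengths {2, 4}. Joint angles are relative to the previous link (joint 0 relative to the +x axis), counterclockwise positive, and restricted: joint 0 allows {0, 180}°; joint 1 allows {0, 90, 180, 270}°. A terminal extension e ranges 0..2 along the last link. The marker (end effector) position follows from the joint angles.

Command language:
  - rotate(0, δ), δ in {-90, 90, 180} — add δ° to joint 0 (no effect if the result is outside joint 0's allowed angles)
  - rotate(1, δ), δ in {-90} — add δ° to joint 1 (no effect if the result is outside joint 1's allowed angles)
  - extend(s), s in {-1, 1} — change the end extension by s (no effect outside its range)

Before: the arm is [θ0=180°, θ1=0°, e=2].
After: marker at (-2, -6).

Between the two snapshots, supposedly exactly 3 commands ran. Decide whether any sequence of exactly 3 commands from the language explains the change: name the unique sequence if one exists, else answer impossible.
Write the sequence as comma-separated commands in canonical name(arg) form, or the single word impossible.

t0: [θ0=180°, θ1=0°, e=2]
t=1 rotate(1, -90) ⇒ [θ0=180°, θ1=270°, e=2]
t=2 rotate(1, -90) ⇒ [θ0=180°, θ1=180°, e=2]
t=3 rotate(1, -90) ⇒ [θ0=180°, θ1=90°, e=2]
all 216 alternatives checked — unique.

rotate(1, -90), rotate(1, -90), rotate(1, -90)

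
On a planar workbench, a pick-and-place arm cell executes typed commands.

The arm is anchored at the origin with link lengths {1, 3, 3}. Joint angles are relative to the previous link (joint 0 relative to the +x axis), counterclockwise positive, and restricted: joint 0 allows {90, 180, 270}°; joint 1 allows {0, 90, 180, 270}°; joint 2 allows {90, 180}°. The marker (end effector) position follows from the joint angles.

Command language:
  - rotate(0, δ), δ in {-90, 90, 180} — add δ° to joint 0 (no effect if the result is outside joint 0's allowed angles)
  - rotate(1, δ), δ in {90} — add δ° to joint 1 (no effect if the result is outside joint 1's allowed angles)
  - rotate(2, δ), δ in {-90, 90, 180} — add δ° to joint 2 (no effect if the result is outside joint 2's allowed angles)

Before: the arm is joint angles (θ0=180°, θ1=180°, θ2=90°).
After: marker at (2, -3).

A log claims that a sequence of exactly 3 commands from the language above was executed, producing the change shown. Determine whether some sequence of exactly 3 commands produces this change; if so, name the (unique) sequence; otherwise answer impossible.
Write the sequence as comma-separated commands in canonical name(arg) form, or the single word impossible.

rotate(1, 90), rotate(1, 90), rotate(1, 90)

from: joint angles (θ0=180°, θ1=180°, θ2=90°)
[1] after rotate(1, 90): joint angles (θ0=180°, θ1=270°, θ2=90°)
[2] after rotate(1, 90): joint angles (θ0=180°, θ1=0°, θ2=90°)
[3] after rotate(1, 90): joint angles (θ0=180°, θ1=90°, θ2=90°)
no rival 3-sequence matches.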